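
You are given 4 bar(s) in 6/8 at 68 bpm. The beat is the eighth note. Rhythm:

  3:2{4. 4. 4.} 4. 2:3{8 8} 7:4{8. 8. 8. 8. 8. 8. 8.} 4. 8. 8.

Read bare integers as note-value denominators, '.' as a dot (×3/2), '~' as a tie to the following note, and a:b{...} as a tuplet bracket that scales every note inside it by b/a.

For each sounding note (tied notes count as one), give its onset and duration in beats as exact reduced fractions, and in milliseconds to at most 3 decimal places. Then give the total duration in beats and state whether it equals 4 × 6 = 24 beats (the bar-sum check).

1) 0.0ms=0b +1764.706ms=2b
2) 1764.706ms=2b +1764.706ms=2b
3) 3529.412ms=4b +1764.706ms=2b
4) 5294.118ms=6b +2647.059ms=3b
5) 7941.176ms=9b +1323.529ms=3/2b
6) 9264.706ms=21/2b +1323.529ms=3/2b
7) 10588.235ms=12b +756.303ms=6/7b
8) 11344.538ms=90/7b +756.303ms=6/7b
9) 12100.84ms=96/7b +756.303ms=6/7b
10) 12857.143ms=102/7b +756.303ms=6/7b
11) 13613.445ms=108/7b +756.303ms=6/7b
12) 14369.748ms=114/7b +756.303ms=6/7b
13) 15126.05ms=120/7b +756.303ms=6/7b
14) 15882.353ms=18b +2647.059ms=3b
15) 18529.412ms=21b +1323.529ms=3/2b
16) 19852.941ms=45/2b +1323.529ms=3/2b
Σ=24b of 24 (68bpm 6/8) — PASS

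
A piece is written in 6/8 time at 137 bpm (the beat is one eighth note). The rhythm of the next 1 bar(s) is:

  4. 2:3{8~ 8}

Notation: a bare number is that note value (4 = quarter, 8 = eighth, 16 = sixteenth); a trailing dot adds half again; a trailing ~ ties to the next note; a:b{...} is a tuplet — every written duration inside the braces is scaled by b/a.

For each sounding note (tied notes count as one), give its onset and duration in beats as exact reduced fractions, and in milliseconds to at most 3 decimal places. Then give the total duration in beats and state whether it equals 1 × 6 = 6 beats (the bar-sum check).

1) 0.0ms=0b +1313.869ms=3b
2) 1313.869ms=3b +1313.869ms=3b
Σ=6b of 6 (137bpm 6/8) — PASS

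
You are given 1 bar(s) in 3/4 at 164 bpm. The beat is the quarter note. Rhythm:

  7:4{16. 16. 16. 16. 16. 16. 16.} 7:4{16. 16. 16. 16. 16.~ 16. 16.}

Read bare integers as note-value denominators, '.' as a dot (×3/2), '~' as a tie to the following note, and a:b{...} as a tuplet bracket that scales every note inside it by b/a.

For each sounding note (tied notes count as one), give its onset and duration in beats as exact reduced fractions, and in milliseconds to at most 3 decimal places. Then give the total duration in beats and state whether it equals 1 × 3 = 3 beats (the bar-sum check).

1) 0.0ms=0b +78.397ms=3/14b
2) 78.397ms=3/14b +78.397ms=3/14b
3) 156.794ms=3/7b +78.397ms=3/14b
4) 235.192ms=9/14b +78.397ms=3/14b
5) 313.589ms=6/7b +78.397ms=3/14b
6) 391.986ms=15/14b +78.397ms=3/14b
7) 470.383ms=9/7b +78.397ms=3/14b
8) 548.78ms=3/2b +78.397ms=3/14b
9) 627.178ms=12/7b +78.397ms=3/14b
10) 705.575ms=27/14b +78.397ms=3/14b
11) 783.972ms=15/7b +78.397ms=3/14b
12) 862.369ms=33/14b +156.794ms=3/7b
13) 1019.164ms=39/14b +78.397ms=3/14b
Σ=3b of 3 (164bpm 3/4) — PASS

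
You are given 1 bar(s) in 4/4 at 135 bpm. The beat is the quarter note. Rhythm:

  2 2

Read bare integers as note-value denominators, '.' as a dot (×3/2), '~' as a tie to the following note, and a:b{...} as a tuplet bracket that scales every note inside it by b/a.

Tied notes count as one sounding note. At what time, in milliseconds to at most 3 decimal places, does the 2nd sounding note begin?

1. 0.0ms @ 0 + 888.889ms (2)
2. 888.889ms @ 2 + 888.889ms (2)

note 2 onset = 2b = 888.889ms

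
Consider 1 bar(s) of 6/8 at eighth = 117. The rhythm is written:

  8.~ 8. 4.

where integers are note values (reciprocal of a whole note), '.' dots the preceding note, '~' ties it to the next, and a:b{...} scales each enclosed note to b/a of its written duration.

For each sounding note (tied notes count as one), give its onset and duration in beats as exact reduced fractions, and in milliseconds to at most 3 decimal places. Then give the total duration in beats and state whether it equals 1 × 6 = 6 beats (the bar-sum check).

1) 0.0ms=0b +1538.462ms=3b
2) 1538.462ms=3b +1538.462ms=3b
Σ=6b of 6 (117bpm 6/8) — PASS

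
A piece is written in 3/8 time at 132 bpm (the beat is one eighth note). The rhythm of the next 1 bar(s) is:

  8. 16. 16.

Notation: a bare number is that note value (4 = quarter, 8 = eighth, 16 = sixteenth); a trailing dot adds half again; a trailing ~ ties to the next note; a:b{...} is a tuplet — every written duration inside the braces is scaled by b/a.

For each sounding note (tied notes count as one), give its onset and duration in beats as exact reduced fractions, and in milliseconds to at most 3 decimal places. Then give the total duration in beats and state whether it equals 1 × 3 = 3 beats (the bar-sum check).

1) 0.0ms=0b +681.818ms=3/2b
2) 681.818ms=3/2b +340.909ms=3/4b
3) 1022.727ms=9/4b +340.909ms=3/4b
Σ=3b of 3 (132bpm 3/8) — PASS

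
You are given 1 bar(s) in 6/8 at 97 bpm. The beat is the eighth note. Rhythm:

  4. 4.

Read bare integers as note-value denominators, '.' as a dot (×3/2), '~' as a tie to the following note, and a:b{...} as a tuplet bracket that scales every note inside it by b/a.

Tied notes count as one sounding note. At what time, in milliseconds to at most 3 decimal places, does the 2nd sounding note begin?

1. 0.0ms @ 0 + 1855.67ms (3)
2. 1855.67ms @ 3 + 1855.67ms (3)

note 2 onset = 3b = 1855.67ms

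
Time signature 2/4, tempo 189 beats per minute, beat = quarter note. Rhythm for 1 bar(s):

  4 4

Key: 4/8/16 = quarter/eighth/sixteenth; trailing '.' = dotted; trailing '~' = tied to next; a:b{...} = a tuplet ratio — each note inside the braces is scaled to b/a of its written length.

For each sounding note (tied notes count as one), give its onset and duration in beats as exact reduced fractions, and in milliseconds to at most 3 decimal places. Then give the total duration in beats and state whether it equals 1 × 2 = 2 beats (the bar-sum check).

1) 0.0ms=0b +317.46ms=1b
2) 317.46ms=1b +317.46ms=1b
Σ=2b of 2 (189bpm 2/4) — PASS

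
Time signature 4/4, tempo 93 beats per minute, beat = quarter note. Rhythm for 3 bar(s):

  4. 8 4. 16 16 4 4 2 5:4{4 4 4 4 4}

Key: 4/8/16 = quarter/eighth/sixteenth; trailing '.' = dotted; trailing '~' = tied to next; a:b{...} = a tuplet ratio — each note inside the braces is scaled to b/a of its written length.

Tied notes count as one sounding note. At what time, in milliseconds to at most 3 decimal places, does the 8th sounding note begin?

note 8 onset = 6b = 3870.968ms

1. 0.0ms @ 0 + 967.742ms (3/2)
2. 967.742ms @ 3/2 + 322.581ms (1/2)
3. 1290.323ms @ 2 + 967.742ms (3/2)
4. 2258.065ms @ 7/2 + 161.29ms (1/4)
5. 2419.355ms @ 15/4 + 161.29ms (1/4)
6. 2580.645ms @ 4 + 645.161ms (1)
7. 3225.806ms @ 5 + 645.161ms (1)
8. 3870.968ms @ 6 + 1290.323ms (2)
9. 5161.29ms @ 8 + 516.129ms (4/5)
10. 5677.419ms @ 44/5 + 516.129ms (4/5)
11. 6193.548ms @ 48/5 + 516.129ms (4/5)
12. 6709.677ms @ 52/5 + 516.129ms (4/5)
13. 7225.806ms @ 56/5 + 516.129ms (4/5)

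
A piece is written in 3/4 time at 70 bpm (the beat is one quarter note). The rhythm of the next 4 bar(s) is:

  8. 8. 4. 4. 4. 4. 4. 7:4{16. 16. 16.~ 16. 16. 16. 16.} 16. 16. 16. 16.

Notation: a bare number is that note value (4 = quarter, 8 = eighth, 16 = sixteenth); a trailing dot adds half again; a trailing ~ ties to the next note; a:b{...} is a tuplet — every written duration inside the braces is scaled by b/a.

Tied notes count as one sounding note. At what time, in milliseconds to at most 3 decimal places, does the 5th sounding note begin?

note 5 onset = 9/2b = 3857.143ms

1. 0.0ms @ 0 + 642.857ms (3/4)
2. 642.857ms @ 3/4 + 642.857ms (3/4)
3. 1285.714ms @ 3/2 + 1285.714ms (3/2)
4. 2571.429ms @ 3 + 1285.714ms (3/2)
5. 3857.143ms @ 9/2 + 1285.714ms (3/2)
6. 5142.857ms @ 6 + 1285.714ms (3/2)
7. 6428.571ms @ 15/2 + 1285.714ms (3/2)
8. 7714.286ms @ 9 + 183.673ms (3/14)
9. 7897.959ms @ 129/14 + 183.673ms (3/14)
10. 8081.633ms @ 66/7 + 367.347ms (3/7)
11. 8448.98ms @ 69/7 + 183.673ms (3/14)
12. 8632.653ms @ 141/14 + 183.673ms (3/14)
13. 8816.327ms @ 72/7 + 183.673ms (3/14)
14. 9000.0ms @ 21/2 + 321.429ms (3/8)
15. 9321.429ms @ 87/8 + 321.429ms (3/8)
16. 9642.857ms @ 45/4 + 321.429ms (3/8)
17. 9964.286ms @ 93/8 + 321.429ms (3/8)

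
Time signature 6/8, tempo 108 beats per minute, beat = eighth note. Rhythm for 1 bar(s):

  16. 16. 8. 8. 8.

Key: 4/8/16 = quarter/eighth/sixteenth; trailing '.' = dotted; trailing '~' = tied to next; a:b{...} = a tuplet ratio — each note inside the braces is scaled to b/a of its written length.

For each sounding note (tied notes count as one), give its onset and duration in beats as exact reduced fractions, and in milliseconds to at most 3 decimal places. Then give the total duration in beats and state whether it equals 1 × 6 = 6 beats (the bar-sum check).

1) 0.0ms=0b +416.667ms=3/4b
2) 416.667ms=3/4b +416.667ms=3/4b
3) 833.333ms=3/2b +833.333ms=3/2b
4) 1666.667ms=3b +833.333ms=3/2b
5) 2500.0ms=9/2b +833.333ms=3/2b
Σ=6b of 6 (108bpm 6/8) — PASS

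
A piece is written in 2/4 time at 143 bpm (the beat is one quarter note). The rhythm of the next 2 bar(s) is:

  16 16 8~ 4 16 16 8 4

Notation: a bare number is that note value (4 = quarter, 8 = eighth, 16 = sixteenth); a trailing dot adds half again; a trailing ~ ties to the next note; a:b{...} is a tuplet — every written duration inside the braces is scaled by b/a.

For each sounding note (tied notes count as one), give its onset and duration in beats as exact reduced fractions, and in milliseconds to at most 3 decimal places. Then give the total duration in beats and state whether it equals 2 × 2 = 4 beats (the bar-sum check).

1) 0.0ms=0b +104.895ms=1/4b
2) 104.895ms=1/4b +104.895ms=1/4b
3) 209.79ms=1/2b +629.371ms=3/2b
4) 839.161ms=2b +104.895ms=1/4b
5) 944.056ms=9/4b +104.895ms=1/4b
6) 1048.951ms=5/2b +209.79ms=1/2b
7) 1258.741ms=3b +419.58ms=1b
Σ=4b of 4 (143bpm 2/4) — PASS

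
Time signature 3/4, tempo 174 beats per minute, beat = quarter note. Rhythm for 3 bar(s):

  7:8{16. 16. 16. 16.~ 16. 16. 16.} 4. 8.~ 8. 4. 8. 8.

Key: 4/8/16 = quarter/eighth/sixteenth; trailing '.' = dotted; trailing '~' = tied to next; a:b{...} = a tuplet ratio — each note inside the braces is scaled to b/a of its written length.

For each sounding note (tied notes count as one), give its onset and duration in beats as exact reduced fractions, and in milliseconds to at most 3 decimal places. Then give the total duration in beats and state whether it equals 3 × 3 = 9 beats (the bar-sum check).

1) 0.0ms=0b +147.783ms=3/7b
2) 147.783ms=3/7b +147.783ms=3/7b
3) 295.567ms=6/7b +147.783ms=3/7b
4) 443.35ms=9/7b +295.567ms=6/7b
5) 738.916ms=15/7b +147.783ms=3/7b
6) 886.7ms=18/7b +147.783ms=3/7b
7) 1034.483ms=3b +517.241ms=3/2b
8) 1551.724ms=9/2b +517.241ms=3/2b
9) 2068.966ms=6b +517.241ms=3/2b
10) 2586.207ms=15/2b +258.621ms=3/4b
11) 2844.828ms=33/4b +258.621ms=3/4b
Σ=9b of 9 (174bpm 3/4) — PASS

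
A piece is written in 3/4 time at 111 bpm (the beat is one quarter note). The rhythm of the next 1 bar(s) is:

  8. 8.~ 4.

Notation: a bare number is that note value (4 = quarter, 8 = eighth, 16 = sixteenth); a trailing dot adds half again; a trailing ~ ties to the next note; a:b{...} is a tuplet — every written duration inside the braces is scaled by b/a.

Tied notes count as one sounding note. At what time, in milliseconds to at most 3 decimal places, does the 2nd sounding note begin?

note 2 onset = 3/4b = 405.405ms

1. 0.0ms @ 0 + 405.405ms (3/4)
2. 405.405ms @ 3/4 + 1216.216ms (9/4)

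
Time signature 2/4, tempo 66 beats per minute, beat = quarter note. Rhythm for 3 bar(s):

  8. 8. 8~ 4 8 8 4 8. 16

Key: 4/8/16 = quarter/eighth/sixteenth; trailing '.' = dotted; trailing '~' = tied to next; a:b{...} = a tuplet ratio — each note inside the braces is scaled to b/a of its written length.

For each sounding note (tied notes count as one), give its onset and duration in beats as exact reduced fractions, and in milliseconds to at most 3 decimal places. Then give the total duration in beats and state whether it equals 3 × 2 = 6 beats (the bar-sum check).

1) 0.0ms=0b +681.818ms=3/4b
2) 681.818ms=3/4b +681.818ms=3/4b
3) 1363.636ms=3/2b +1363.636ms=3/2b
4) 2727.273ms=3b +454.545ms=1/2b
5) 3181.818ms=7/2b +454.545ms=1/2b
6) 3636.364ms=4b +909.091ms=1b
7) 4545.455ms=5b +681.818ms=3/4b
8) 5227.273ms=23/4b +227.273ms=1/4b
Σ=6b of 6 (66bpm 2/4) — PASS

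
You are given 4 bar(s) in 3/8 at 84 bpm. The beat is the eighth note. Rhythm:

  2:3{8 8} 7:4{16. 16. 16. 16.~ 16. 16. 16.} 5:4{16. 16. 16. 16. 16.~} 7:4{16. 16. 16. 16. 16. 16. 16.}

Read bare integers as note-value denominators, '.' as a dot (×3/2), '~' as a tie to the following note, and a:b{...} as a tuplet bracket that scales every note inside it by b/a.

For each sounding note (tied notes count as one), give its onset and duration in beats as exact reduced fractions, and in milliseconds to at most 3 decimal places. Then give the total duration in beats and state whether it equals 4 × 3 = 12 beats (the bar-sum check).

1) 0.0ms=0b +1071.429ms=3/2b
2) 1071.429ms=3/2b +1071.429ms=3/2b
3) 2142.857ms=3b +306.122ms=3/7b
4) 2448.98ms=24/7b +306.122ms=3/7b
5) 2755.102ms=27/7b +306.122ms=3/7b
6) 3061.224ms=30/7b +612.245ms=6/7b
7) 3673.469ms=36/7b +306.122ms=3/7b
8) 3979.592ms=39/7b +306.122ms=3/7b
9) 4285.714ms=6b +428.571ms=3/5b
10) 4714.286ms=33/5b +428.571ms=3/5b
11) 5142.857ms=36/5b +428.571ms=3/5b
12) 5571.429ms=39/5b +428.571ms=3/5b
13) 6000.0ms=42/5b +734.694ms=36/35b
14) 6734.694ms=66/7b +306.122ms=3/7b
15) 7040.816ms=69/7b +306.122ms=3/7b
16) 7346.939ms=72/7b +306.122ms=3/7b
17) 7653.061ms=75/7b +306.122ms=3/7b
18) 7959.184ms=78/7b +306.122ms=3/7b
19) 8265.306ms=81/7b +306.122ms=3/7b
Σ=12b of 12 (84bpm 3/8) — PASS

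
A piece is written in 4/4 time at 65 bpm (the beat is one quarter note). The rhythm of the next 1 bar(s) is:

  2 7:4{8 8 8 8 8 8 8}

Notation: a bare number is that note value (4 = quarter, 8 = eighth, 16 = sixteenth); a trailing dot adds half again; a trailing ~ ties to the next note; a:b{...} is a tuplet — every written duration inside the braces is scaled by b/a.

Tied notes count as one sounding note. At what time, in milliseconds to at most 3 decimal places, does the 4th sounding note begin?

1. 0.0ms @ 0 + 1846.154ms (2)
2. 1846.154ms @ 2 + 263.736ms (2/7)
3. 2109.89ms @ 16/7 + 263.736ms (2/7)
4. 2373.626ms @ 18/7 + 263.736ms (2/7)
5. 2637.363ms @ 20/7 + 263.736ms (2/7)
6. 2901.099ms @ 22/7 + 263.736ms (2/7)
7. 3164.835ms @ 24/7 + 263.736ms (2/7)
8. 3428.571ms @ 26/7 + 263.736ms (2/7)

note 4 onset = 18/7b = 2373.626ms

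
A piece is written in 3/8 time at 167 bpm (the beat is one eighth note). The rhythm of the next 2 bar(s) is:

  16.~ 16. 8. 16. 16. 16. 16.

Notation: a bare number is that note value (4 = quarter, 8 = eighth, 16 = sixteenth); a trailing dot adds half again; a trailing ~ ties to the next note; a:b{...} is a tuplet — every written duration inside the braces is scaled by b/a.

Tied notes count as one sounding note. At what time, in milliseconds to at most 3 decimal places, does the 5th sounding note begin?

note 5 onset = 9/2b = 1616.766ms

1. 0.0ms @ 0 + 538.922ms (3/2)
2. 538.922ms @ 3/2 + 538.922ms (3/2)
3. 1077.844ms @ 3 + 269.461ms (3/4)
4. 1347.305ms @ 15/4 + 269.461ms (3/4)
5. 1616.766ms @ 9/2 + 269.461ms (3/4)
6. 1886.228ms @ 21/4 + 269.461ms (3/4)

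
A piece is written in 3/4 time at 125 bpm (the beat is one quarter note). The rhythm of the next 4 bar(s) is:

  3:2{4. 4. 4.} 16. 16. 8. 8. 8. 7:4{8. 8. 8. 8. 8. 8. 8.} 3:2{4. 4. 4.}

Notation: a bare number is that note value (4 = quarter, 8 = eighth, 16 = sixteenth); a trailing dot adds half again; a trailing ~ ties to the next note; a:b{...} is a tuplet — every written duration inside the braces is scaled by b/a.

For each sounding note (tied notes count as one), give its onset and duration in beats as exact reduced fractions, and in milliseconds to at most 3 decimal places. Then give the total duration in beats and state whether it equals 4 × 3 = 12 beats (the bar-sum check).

1) 0.0ms=0b +480.0ms=1b
2) 480.0ms=1b +480.0ms=1b
3) 960.0ms=2b +480.0ms=1b
4) 1440.0ms=3b +180.0ms=3/8b
5) 1620.0ms=27/8b +180.0ms=3/8b
6) 1800.0ms=15/4b +360.0ms=3/4b
7) 2160.0ms=9/2b +360.0ms=3/4b
8) 2520.0ms=21/4b +360.0ms=3/4b
9) 2880.0ms=6b +205.714ms=3/7b
10) 3085.714ms=45/7b +205.714ms=3/7b
11) 3291.429ms=48/7b +205.714ms=3/7b
12) 3497.143ms=51/7b +205.714ms=3/7b
13) 3702.857ms=54/7b +205.714ms=3/7b
14) 3908.571ms=57/7b +205.714ms=3/7b
15) 4114.286ms=60/7b +205.714ms=3/7b
16) 4320.0ms=9b +480.0ms=1b
17) 4800.0ms=10b +480.0ms=1b
18) 5280.0ms=11b +480.0ms=1b
Σ=12b of 12 (125bpm 3/4) — PASS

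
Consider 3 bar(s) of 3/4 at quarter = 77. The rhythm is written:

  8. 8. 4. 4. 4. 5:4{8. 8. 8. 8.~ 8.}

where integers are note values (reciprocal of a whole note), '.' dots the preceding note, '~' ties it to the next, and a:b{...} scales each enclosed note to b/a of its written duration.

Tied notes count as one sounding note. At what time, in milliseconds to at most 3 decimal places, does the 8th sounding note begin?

1. 0.0ms @ 0 + 584.416ms (3/4)
2. 584.416ms @ 3/4 + 584.416ms (3/4)
3. 1168.831ms @ 3/2 + 1168.831ms (3/2)
4. 2337.662ms @ 3 + 1168.831ms (3/2)
5. 3506.494ms @ 9/2 + 1168.831ms (3/2)
6. 4675.325ms @ 6 + 467.532ms (3/5)
7. 5142.857ms @ 33/5 + 467.532ms (3/5)
8. 5610.39ms @ 36/5 + 467.532ms (3/5)
9. 6077.922ms @ 39/5 + 935.065ms (6/5)

note 8 onset = 36/5b = 5610.39ms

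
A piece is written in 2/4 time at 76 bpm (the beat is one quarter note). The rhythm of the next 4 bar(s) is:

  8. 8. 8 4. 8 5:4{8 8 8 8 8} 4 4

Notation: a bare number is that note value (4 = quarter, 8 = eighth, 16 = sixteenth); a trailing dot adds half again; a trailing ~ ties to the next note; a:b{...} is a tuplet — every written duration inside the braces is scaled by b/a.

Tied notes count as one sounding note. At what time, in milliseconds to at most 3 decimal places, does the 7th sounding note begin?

note 7 onset = 22/5b = 3473.684ms

1. 0.0ms @ 0 + 592.105ms (3/4)
2. 592.105ms @ 3/4 + 592.105ms (3/4)
3. 1184.211ms @ 3/2 + 394.737ms (1/2)
4. 1578.947ms @ 2 + 1184.211ms (3/2)
5. 2763.158ms @ 7/2 + 394.737ms (1/2)
6. 3157.895ms @ 4 + 315.789ms (2/5)
7. 3473.684ms @ 22/5 + 315.789ms (2/5)
8. 3789.474ms @ 24/5 + 315.789ms (2/5)
9. 4105.263ms @ 26/5 + 315.789ms (2/5)
10. 4421.053ms @ 28/5 + 315.789ms (2/5)
11. 4736.842ms @ 6 + 789.474ms (1)
12. 5526.316ms @ 7 + 789.474ms (1)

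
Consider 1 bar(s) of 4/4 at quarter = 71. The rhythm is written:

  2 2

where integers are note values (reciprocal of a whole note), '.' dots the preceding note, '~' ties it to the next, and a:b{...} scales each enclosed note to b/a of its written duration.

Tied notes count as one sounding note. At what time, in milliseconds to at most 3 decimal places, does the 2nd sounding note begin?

1. 0.0ms @ 0 + 1690.141ms (2)
2. 1690.141ms @ 2 + 1690.141ms (2)

note 2 onset = 2b = 1690.141ms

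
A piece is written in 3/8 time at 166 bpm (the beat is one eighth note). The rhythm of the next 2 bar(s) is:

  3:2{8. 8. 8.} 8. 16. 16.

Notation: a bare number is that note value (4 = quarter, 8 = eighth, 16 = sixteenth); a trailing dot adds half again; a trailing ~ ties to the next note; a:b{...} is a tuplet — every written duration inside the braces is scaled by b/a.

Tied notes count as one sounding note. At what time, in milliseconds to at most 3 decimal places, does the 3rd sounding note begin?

1. 0.0ms @ 0 + 361.446ms (1)
2. 361.446ms @ 1 + 361.446ms (1)
3. 722.892ms @ 2 + 361.446ms (1)
4. 1084.337ms @ 3 + 542.169ms (3/2)
5. 1626.506ms @ 9/2 + 271.084ms (3/4)
6. 1897.59ms @ 21/4 + 271.084ms (3/4)

note 3 onset = 2b = 722.892ms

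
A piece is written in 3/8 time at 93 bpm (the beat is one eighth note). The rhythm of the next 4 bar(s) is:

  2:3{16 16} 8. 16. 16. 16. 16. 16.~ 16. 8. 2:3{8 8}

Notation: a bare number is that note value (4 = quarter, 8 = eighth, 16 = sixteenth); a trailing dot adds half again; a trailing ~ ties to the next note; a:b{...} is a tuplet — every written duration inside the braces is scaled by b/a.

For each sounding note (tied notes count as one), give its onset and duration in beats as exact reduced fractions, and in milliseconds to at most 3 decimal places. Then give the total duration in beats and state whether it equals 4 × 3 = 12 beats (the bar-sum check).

1) 0.0ms=0b +483.871ms=3/4b
2) 483.871ms=3/4b +483.871ms=3/4b
3) 967.742ms=3/2b +967.742ms=3/2b
4) 1935.484ms=3b +483.871ms=3/4b
5) 2419.355ms=15/4b +483.871ms=3/4b
6) 2903.226ms=9/2b +483.871ms=3/4b
7) 3387.097ms=21/4b +483.871ms=3/4b
8) 3870.968ms=6b +967.742ms=3/2b
9) 4838.71ms=15/2b +967.742ms=3/2b
10) 5806.452ms=9b +967.742ms=3/2b
11) 6774.194ms=21/2b +967.742ms=3/2b
Σ=12b of 12 (93bpm 3/8) — PASS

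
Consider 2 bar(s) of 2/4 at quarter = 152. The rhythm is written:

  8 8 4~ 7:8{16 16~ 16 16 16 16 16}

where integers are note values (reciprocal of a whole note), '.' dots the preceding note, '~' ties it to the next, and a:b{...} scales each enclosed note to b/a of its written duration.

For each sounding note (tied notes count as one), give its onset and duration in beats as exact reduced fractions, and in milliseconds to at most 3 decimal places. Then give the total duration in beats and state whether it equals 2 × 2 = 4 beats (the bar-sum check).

1) 0.0ms=0b +197.368ms=1/2b
2) 197.368ms=1/2b +197.368ms=1/2b
3) 394.737ms=1b +507.519ms=9/7b
4) 902.256ms=16/7b +225.564ms=4/7b
5) 1127.82ms=20/7b +112.782ms=2/7b
6) 1240.602ms=22/7b +112.782ms=2/7b
7) 1353.383ms=24/7b +112.782ms=2/7b
8) 1466.165ms=26/7b +112.782ms=2/7b
Σ=4b of 4 (152bpm 2/4) — PASS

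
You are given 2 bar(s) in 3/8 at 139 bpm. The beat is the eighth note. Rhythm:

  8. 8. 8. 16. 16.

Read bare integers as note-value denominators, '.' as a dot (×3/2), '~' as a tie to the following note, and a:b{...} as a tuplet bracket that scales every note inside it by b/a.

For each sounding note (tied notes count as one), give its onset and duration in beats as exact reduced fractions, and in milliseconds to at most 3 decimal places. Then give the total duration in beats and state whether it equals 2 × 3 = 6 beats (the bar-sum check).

1) 0.0ms=0b +647.482ms=3/2b
2) 647.482ms=3/2b +647.482ms=3/2b
3) 1294.964ms=3b +647.482ms=3/2b
4) 1942.446ms=9/2b +323.741ms=3/4b
5) 2266.187ms=21/4b +323.741ms=3/4b
Σ=6b of 6 (139bpm 3/8) — PASS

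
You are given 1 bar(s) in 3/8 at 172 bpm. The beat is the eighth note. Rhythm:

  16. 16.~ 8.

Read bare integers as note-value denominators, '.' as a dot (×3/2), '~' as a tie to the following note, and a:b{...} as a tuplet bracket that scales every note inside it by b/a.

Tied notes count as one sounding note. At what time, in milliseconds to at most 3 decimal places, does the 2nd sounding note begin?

note 2 onset = 3/4b = 261.628ms

1. 0.0ms @ 0 + 261.628ms (3/4)
2. 261.628ms @ 3/4 + 784.884ms (9/4)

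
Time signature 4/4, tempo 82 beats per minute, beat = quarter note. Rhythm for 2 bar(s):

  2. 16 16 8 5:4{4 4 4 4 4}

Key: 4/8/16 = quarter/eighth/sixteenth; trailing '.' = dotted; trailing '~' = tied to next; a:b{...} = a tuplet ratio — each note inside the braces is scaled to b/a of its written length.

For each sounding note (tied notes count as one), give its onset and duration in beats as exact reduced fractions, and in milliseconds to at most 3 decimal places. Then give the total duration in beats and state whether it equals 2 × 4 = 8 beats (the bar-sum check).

1) 0.0ms=0b +2195.122ms=3b
2) 2195.122ms=3b +182.927ms=1/4b
3) 2378.049ms=13/4b +182.927ms=1/4b
4) 2560.976ms=7/2b +365.854ms=1/2b
5) 2926.829ms=4b +585.366ms=4/5b
6) 3512.195ms=24/5b +585.366ms=4/5b
7) 4097.561ms=28/5b +585.366ms=4/5b
8) 4682.927ms=32/5b +585.366ms=4/5b
9) 5268.293ms=36/5b +585.366ms=4/5b
Σ=8b of 8 (82bpm 4/4) — PASS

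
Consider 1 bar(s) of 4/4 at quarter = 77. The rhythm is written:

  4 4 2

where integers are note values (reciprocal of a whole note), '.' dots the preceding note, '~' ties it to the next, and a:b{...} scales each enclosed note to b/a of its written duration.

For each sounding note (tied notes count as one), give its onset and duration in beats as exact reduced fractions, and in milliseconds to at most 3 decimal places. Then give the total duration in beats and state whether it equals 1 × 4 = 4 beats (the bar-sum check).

1) 0.0ms=0b +779.221ms=1b
2) 779.221ms=1b +779.221ms=1b
3) 1558.442ms=2b +1558.442ms=2b
Σ=4b of 4 (77bpm 4/4) — PASS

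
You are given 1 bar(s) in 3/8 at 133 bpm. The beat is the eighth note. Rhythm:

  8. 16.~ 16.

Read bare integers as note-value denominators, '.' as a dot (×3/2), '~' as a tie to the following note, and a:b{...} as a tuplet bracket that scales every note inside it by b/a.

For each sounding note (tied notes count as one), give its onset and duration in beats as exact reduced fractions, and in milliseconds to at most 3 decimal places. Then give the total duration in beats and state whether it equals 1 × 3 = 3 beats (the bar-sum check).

1) 0.0ms=0b +676.692ms=3/2b
2) 676.692ms=3/2b +676.692ms=3/2b
Σ=3b of 3 (133bpm 3/8) — PASS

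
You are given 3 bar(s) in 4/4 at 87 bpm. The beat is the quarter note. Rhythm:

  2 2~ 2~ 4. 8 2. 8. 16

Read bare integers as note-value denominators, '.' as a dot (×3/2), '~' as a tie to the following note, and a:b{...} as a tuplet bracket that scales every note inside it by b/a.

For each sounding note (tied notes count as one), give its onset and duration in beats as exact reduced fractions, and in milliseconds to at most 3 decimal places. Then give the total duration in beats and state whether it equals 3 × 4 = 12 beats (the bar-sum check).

1) 0.0ms=0b +1379.31ms=2b
2) 1379.31ms=2b +3793.103ms=11/2b
3) 5172.414ms=15/2b +344.828ms=1/2b
4) 5517.241ms=8b +2068.966ms=3b
5) 7586.207ms=11b +517.241ms=3/4b
6) 8103.448ms=47/4b +172.414ms=1/4b
Σ=12b of 12 (87bpm 4/4) — PASS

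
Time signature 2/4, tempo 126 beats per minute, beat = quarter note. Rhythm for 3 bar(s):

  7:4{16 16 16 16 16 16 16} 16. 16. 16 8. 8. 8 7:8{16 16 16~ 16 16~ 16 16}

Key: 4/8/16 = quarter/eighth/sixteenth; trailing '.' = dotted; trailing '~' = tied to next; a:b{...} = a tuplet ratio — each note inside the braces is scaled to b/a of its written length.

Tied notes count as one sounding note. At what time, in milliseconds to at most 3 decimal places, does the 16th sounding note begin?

note 16 onset = 32/7b = 2176.871ms

1. 0.0ms @ 0 + 68.027ms (1/7)
2. 68.027ms @ 1/7 + 68.027ms (1/7)
3. 136.054ms @ 2/7 + 68.027ms (1/7)
4. 204.082ms @ 3/7 + 68.027ms (1/7)
5. 272.109ms @ 4/7 + 68.027ms (1/7)
6. 340.136ms @ 5/7 + 68.027ms (1/7)
7. 408.163ms @ 6/7 + 68.027ms (1/7)
8. 476.19ms @ 1 + 178.571ms (3/8)
9. 654.762ms @ 11/8 + 178.571ms (3/8)
10. 833.333ms @ 7/4 + 119.048ms (1/4)
11. 952.381ms @ 2 + 357.143ms (3/4)
12. 1309.524ms @ 11/4 + 357.143ms (3/4)
13. 1666.667ms @ 7/2 + 238.095ms (1/2)
14. 1904.762ms @ 4 + 136.054ms (2/7)
15. 2040.816ms @ 30/7 + 136.054ms (2/7)
16. 2176.871ms @ 32/7 + 272.109ms (4/7)
17. 2448.98ms @ 36/7 + 272.109ms (4/7)
18. 2721.088ms @ 40/7 + 136.054ms (2/7)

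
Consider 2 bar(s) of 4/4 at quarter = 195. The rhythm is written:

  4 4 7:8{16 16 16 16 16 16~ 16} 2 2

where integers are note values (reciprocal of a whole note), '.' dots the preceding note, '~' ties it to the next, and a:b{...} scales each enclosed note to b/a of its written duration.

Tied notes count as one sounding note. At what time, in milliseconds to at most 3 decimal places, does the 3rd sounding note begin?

1. 0.0ms @ 0 + 307.692ms (1)
2. 307.692ms @ 1 + 307.692ms (1)
3. 615.385ms @ 2 + 87.912ms (2/7)
4. 703.297ms @ 16/7 + 87.912ms (2/7)
5. 791.209ms @ 18/7 + 87.912ms (2/7)
6. 879.121ms @ 20/7 + 87.912ms (2/7)
7. 967.033ms @ 22/7 + 87.912ms (2/7)
8. 1054.945ms @ 24/7 + 175.824ms (4/7)
9. 1230.769ms @ 4 + 615.385ms (2)
10. 1846.154ms @ 6 + 615.385ms (2)

note 3 onset = 2b = 615.385ms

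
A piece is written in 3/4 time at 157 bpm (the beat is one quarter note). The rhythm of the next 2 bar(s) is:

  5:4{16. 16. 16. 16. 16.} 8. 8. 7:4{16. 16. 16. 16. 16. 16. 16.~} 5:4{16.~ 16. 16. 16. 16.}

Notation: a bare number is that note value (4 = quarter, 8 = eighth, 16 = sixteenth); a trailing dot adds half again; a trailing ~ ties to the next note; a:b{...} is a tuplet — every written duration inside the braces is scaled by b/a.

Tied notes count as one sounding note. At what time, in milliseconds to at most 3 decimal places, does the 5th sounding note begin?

note 5 onset = 6/5b = 458.599ms

1. 0.0ms @ 0 + 114.65ms (3/10)
2. 114.65ms @ 3/10 + 114.65ms (3/10)
3. 229.299ms @ 3/5 + 114.65ms (3/10)
4. 343.949ms @ 9/10 + 114.65ms (3/10)
5. 458.599ms @ 6/5 + 114.65ms (3/10)
6. 573.248ms @ 3/2 + 286.624ms (3/4)
7. 859.873ms @ 9/4 + 286.624ms (3/4)
8. 1146.497ms @ 3 + 81.893ms (3/14)
9. 1228.389ms @ 45/14 + 81.893ms (3/14)
10. 1310.282ms @ 24/7 + 81.893ms (3/14)
11. 1392.175ms @ 51/14 + 81.893ms (3/14)
12. 1474.067ms @ 27/7 + 81.893ms (3/14)
13. 1555.96ms @ 57/14 + 81.893ms (3/14)
14. 1637.853ms @ 30/7 + 311.192ms (57/70)
15. 1949.045ms @ 51/10 + 114.65ms (3/10)
16. 2063.694ms @ 27/5 + 114.65ms (3/10)
17. 2178.344ms @ 57/10 + 114.65ms (3/10)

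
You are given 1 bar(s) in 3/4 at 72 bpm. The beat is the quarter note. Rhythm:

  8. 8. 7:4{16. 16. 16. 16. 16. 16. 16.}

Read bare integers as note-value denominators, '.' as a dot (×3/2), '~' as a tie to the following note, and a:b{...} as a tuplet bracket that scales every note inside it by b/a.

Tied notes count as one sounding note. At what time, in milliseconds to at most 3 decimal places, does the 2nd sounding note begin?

note 2 onset = 3/4b = 625.0ms

1. 0.0ms @ 0 + 625.0ms (3/4)
2. 625.0ms @ 3/4 + 625.0ms (3/4)
3. 1250.0ms @ 3/2 + 178.571ms (3/14)
4. 1428.571ms @ 12/7 + 178.571ms (3/14)
5. 1607.143ms @ 27/14 + 178.571ms (3/14)
6. 1785.714ms @ 15/7 + 178.571ms (3/14)
7. 1964.286ms @ 33/14 + 178.571ms (3/14)
8. 2142.857ms @ 18/7 + 178.571ms (3/14)
9. 2321.429ms @ 39/14 + 178.571ms (3/14)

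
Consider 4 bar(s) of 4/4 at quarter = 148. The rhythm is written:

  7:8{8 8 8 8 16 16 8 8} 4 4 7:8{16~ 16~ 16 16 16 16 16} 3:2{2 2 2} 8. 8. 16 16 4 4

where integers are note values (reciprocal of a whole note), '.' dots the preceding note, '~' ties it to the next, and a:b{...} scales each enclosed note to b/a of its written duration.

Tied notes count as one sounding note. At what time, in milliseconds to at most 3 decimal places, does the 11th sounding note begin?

note 11 onset = 6b = 2432.432ms

1. 0.0ms @ 0 + 231.66ms (4/7)
2. 231.66ms @ 4/7 + 231.66ms (4/7)
3. 463.32ms @ 8/7 + 231.66ms (4/7)
4. 694.981ms @ 12/7 + 231.66ms (4/7)
5. 926.641ms @ 16/7 + 115.83ms (2/7)
6. 1042.471ms @ 18/7 + 115.83ms (2/7)
7. 1158.301ms @ 20/7 + 231.66ms (4/7)
8. 1389.961ms @ 24/7 + 231.66ms (4/7)
9. 1621.622ms @ 4 + 405.405ms (1)
10. 2027.027ms @ 5 + 405.405ms (1)
11. 2432.432ms @ 6 + 347.49ms (6/7)
12. 2779.923ms @ 48/7 + 115.83ms (2/7)
13. 2895.753ms @ 50/7 + 115.83ms (2/7)
14. 3011.583ms @ 52/7 + 115.83ms (2/7)
15. 3127.413ms @ 54/7 + 115.83ms (2/7)
16. 3243.243ms @ 8 + 540.541ms (4/3)
17. 3783.784ms @ 28/3 + 540.541ms (4/3)
18. 4324.324ms @ 32/3 + 540.541ms (4/3)
19. 4864.865ms @ 12 + 304.054ms (3/4)
20. 5168.919ms @ 51/4 + 304.054ms (3/4)
21. 5472.973ms @ 27/2 + 101.351ms (1/4)
22. 5574.324ms @ 55/4 + 101.351ms (1/4)
23. 5675.676ms @ 14 + 405.405ms (1)
24. 6081.081ms @ 15 + 405.405ms (1)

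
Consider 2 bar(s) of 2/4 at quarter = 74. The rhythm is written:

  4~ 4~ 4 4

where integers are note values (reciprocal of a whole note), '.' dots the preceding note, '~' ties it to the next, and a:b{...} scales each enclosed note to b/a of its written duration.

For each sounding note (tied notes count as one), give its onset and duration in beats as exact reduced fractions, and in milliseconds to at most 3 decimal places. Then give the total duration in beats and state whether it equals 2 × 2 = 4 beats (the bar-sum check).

1) 0.0ms=0b +2432.432ms=3b
2) 2432.432ms=3b +810.811ms=1b
Σ=4b of 4 (74bpm 2/4) — PASS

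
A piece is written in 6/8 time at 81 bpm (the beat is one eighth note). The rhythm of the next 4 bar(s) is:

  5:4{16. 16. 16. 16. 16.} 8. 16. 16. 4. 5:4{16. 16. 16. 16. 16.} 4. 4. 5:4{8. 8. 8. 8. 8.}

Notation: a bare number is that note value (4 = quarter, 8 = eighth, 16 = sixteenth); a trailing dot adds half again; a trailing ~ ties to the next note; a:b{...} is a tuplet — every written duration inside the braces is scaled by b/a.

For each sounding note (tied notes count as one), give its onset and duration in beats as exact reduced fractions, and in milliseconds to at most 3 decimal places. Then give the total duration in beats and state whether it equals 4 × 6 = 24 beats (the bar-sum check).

1) 0.0ms=0b +444.444ms=3/5b
2) 444.444ms=3/5b +444.444ms=3/5b
3) 888.889ms=6/5b +444.444ms=3/5b
4) 1333.333ms=9/5b +444.444ms=3/5b
5) 1777.778ms=12/5b +444.444ms=3/5b
6) 2222.222ms=3b +1111.111ms=3/2b
7) 3333.333ms=9/2b +555.556ms=3/4b
8) 3888.889ms=21/4b +555.556ms=3/4b
9) 4444.444ms=6b +2222.222ms=3b
10) 6666.667ms=9b +444.444ms=3/5b
11) 7111.111ms=48/5b +444.444ms=3/5b
12) 7555.556ms=51/5b +444.444ms=3/5b
13) 8000.0ms=54/5b +444.444ms=3/5b
14) 8444.444ms=57/5b +444.444ms=3/5b
15) 8888.889ms=12b +2222.222ms=3b
16) 11111.111ms=15b +2222.222ms=3b
17) 13333.333ms=18b +888.889ms=6/5b
18) 14222.222ms=96/5b +888.889ms=6/5b
19) 15111.111ms=102/5b +888.889ms=6/5b
20) 16000.0ms=108/5b +888.889ms=6/5b
21) 16888.889ms=114/5b +888.889ms=6/5b
Σ=24b of 24 (81bpm 6/8) — PASS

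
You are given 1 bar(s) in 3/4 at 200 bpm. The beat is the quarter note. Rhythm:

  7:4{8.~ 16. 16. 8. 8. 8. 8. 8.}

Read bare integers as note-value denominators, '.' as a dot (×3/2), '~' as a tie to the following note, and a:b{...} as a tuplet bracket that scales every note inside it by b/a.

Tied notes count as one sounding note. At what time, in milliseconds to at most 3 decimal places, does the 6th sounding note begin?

note 6 onset = 15/7b = 642.857ms

1. 0.0ms @ 0 + 192.857ms (9/14)
2. 192.857ms @ 9/14 + 64.286ms (3/14)
3. 257.143ms @ 6/7 + 128.571ms (3/7)
4. 385.714ms @ 9/7 + 128.571ms (3/7)
5. 514.286ms @ 12/7 + 128.571ms (3/7)
6. 642.857ms @ 15/7 + 128.571ms (3/7)
7. 771.429ms @ 18/7 + 128.571ms (3/7)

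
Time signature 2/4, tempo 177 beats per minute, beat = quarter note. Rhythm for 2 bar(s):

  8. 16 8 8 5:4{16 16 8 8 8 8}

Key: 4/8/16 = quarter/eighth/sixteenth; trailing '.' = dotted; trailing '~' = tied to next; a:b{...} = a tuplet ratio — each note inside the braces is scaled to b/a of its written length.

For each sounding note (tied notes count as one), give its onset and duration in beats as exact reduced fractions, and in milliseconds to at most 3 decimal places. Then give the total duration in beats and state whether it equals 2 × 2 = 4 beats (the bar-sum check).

1) 0.0ms=0b +254.237ms=3/4b
2) 254.237ms=3/4b +84.746ms=1/4b
3) 338.983ms=1b +169.492ms=1/2b
4) 508.475ms=3/2b +169.492ms=1/2b
5) 677.966ms=2b +67.797ms=1/5b
6) 745.763ms=11/5b +67.797ms=1/5b
7) 813.559ms=12/5b +135.593ms=2/5b
8) 949.153ms=14/5b +135.593ms=2/5b
9) 1084.746ms=16/5b +135.593ms=2/5b
10) 1220.339ms=18/5b +135.593ms=2/5b
Σ=4b of 4 (177bpm 2/4) — PASS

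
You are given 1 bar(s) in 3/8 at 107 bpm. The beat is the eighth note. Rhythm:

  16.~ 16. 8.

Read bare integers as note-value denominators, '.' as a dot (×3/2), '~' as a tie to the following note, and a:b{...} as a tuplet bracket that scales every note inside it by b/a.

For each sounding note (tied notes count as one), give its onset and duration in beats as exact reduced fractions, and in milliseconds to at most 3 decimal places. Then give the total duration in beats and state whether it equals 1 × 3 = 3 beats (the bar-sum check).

1) 0.0ms=0b +841.121ms=3/2b
2) 841.121ms=3/2b +841.121ms=3/2b
Σ=3b of 3 (107bpm 3/8) — PASS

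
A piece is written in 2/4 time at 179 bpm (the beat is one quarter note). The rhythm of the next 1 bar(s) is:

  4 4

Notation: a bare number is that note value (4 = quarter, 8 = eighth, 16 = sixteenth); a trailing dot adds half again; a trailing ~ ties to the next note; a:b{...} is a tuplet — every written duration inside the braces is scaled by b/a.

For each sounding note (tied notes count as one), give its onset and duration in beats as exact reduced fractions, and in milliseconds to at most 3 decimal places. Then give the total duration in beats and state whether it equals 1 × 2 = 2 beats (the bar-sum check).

1) 0.0ms=0b +335.196ms=1b
2) 335.196ms=1b +335.196ms=1b
Σ=2b of 2 (179bpm 2/4) — PASS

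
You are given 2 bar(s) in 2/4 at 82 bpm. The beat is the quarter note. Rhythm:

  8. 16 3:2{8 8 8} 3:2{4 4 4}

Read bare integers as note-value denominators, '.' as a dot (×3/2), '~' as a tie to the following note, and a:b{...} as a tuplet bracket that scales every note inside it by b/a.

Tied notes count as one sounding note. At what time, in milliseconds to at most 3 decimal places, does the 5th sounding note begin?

1. 0.0ms @ 0 + 548.78ms (3/4)
2. 548.78ms @ 3/4 + 182.927ms (1/4)
3. 731.707ms @ 1 + 243.902ms (1/3)
4. 975.61ms @ 4/3 + 243.902ms (1/3)
5. 1219.512ms @ 5/3 + 243.902ms (1/3)
6. 1463.415ms @ 2 + 487.805ms (2/3)
7. 1951.22ms @ 8/3 + 487.805ms (2/3)
8. 2439.024ms @ 10/3 + 487.805ms (2/3)

note 5 onset = 5/3b = 1219.512ms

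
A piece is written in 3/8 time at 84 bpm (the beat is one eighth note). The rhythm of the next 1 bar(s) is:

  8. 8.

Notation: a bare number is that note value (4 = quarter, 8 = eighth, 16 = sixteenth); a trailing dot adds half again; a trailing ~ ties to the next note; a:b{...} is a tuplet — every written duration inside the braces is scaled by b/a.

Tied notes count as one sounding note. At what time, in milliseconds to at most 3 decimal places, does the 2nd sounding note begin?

note 2 onset = 3/2b = 1071.429ms

1. 0.0ms @ 0 + 1071.429ms (3/2)
2. 1071.429ms @ 3/2 + 1071.429ms (3/2)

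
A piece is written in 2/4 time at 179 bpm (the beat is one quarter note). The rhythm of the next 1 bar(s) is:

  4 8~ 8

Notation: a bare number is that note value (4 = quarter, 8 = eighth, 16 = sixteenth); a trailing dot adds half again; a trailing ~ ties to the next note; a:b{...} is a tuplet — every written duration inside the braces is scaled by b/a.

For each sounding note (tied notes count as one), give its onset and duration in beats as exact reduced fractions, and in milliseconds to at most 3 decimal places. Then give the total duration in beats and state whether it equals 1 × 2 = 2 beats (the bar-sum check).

1) 0.0ms=0b +335.196ms=1b
2) 335.196ms=1b +335.196ms=1b
Σ=2b of 2 (179bpm 2/4) — PASS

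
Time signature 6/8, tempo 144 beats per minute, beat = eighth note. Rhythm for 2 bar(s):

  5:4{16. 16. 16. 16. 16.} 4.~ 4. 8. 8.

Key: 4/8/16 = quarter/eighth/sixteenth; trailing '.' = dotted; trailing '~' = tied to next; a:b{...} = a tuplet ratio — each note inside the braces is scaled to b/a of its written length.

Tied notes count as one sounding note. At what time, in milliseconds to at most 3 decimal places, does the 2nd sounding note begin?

note 2 onset = 3/5b = 250.0ms

1. 0.0ms @ 0 + 250.0ms (3/5)
2. 250.0ms @ 3/5 + 250.0ms (3/5)
3. 500.0ms @ 6/5 + 250.0ms (3/5)
4. 750.0ms @ 9/5 + 250.0ms (3/5)
5. 1000.0ms @ 12/5 + 250.0ms (3/5)
6. 1250.0ms @ 3 + 2500.0ms (6)
7. 3750.0ms @ 9 + 625.0ms (3/2)
8. 4375.0ms @ 21/2 + 625.0ms (3/2)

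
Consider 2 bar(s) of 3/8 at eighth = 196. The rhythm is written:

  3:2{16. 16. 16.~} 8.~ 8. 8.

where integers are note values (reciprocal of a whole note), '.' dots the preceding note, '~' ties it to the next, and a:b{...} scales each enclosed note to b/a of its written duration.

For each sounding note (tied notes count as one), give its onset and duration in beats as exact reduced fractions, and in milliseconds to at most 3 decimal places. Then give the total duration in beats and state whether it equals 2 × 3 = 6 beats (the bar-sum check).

1) 0.0ms=0b +153.061ms=1/2b
2) 153.061ms=1/2b +153.061ms=1/2b
3) 306.122ms=1b +1071.429ms=7/2b
4) 1377.551ms=9/2b +459.184ms=3/2b
Σ=6b of 6 (196bpm 3/8) — PASS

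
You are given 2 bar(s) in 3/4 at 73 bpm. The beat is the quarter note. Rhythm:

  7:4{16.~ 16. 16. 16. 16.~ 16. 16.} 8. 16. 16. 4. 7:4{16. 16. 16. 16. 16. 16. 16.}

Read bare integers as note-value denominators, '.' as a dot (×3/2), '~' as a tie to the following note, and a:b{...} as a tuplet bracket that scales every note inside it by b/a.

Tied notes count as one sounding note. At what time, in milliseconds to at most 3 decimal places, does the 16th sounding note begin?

note 16 onset = 81/14b = 4755.382ms

1. 0.0ms @ 0 + 352.25ms (3/7)
2. 352.25ms @ 3/7 + 176.125ms (3/14)
3. 528.376ms @ 9/14 + 176.125ms (3/14)
4. 704.501ms @ 6/7 + 352.25ms (3/7)
5. 1056.751ms @ 9/7 + 176.125ms (3/14)
6. 1232.877ms @ 3/2 + 616.438ms (3/4)
7. 1849.315ms @ 9/4 + 308.219ms (3/8)
8. 2157.534ms @ 21/8 + 308.219ms (3/8)
9. 2465.753ms @ 3 + 1232.877ms (3/2)
10. 3698.63ms @ 9/2 + 176.125ms (3/14)
11. 3874.755ms @ 33/7 + 176.125ms (3/14)
12. 4050.881ms @ 69/14 + 176.125ms (3/14)
13. 4227.006ms @ 36/7 + 176.125ms (3/14)
14. 4403.131ms @ 75/14 + 176.125ms (3/14)
15. 4579.256ms @ 39/7 + 176.125ms (3/14)
16. 4755.382ms @ 81/14 + 176.125ms (3/14)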